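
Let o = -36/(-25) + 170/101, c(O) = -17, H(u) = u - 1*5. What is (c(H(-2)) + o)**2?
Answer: 1227731521/6375625 ≈ 192.57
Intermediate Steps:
H(u) = -5 + u (H(u) = u - 5 = -5 + u)
o = 7886/2525 (o = -36*(-1/25) + 170*(1/101) = 36/25 + 170/101 = 7886/2525 ≈ 3.1232)
(c(H(-2)) + o)**2 = (-17 + 7886/2525)**2 = (-35039/2525)**2 = 1227731521/6375625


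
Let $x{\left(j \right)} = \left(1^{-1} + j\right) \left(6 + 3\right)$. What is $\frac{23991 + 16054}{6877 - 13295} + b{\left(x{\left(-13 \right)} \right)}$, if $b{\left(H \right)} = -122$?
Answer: $- \frac{823041}{6418} \approx -128.24$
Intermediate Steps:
$x{\left(j \right)} = 9 + 9 j$ ($x{\left(j \right)} = \left(1 + j\right) 9 = 9 + 9 j$)
$\frac{23991 + 16054}{6877 - 13295} + b{\left(x{\left(-13 \right)} \right)} = \frac{23991 + 16054}{6877 - 13295} - 122 = \frac{40045}{-6418} - 122 = 40045 \left(- \frac{1}{6418}\right) - 122 = - \frac{40045}{6418} - 122 = - \frac{823041}{6418}$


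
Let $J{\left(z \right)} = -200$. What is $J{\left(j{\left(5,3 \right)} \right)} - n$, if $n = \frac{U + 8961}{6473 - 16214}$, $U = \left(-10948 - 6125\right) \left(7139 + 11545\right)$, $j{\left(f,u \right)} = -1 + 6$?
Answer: $- \frac{106977057}{3247} \approx -32946.0$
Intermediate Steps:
$j{\left(f,u \right)} = 5$
$U = -318991932$ ($U = \left(-17073\right) 18684 = -318991932$)
$n = \frac{106327657}{3247}$ ($n = \frac{-318991932 + 8961}{6473 - 16214} = - \frac{318982971}{-9741} = \left(-318982971\right) \left(- \frac{1}{9741}\right) = \frac{106327657}{3247} \approx 32746.0$)
$J{\left(j{\left(5,3 \right)} \right)} - n = -200 - \frac{106327657}{3247} = - \frac{106977057}{3247}$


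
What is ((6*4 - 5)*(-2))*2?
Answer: -76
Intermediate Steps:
((6*4 - 5)*(-2))*2 = ((24 - 5)*(-2))*2 = (19*(-2))*2 = -38*2 = -76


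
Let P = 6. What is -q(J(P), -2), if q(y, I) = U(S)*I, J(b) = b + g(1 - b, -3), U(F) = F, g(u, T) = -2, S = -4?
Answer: -8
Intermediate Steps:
J(b) = -2 + b (J(b) = b - 2 = -2 + b)
q(y, I) = -4*I
-q(J(P), -2) = -(-4)*(-2) = -1*8 = -8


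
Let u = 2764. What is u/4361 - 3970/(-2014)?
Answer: 11439933/4391527 ≈ 2.6050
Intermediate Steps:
u/4361 - 3970/(-2014) = 2764/4361 - 3970/(-2014) = 2764*(1/4361) - 3970*(-1/2014) = 2764/4361 + 1985/1007 = 11439933/4391527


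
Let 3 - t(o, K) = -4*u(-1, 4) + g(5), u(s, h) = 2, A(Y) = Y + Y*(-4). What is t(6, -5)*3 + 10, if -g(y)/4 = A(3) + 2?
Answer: -41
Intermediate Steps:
A(Y) = -3*Y (A(Y) = Y - 4*Y = -3*Y)
g(y) = 28 (g(y) = -4*(-3*3 + 2) = -4*(-9 + 2) = -4*(-7) = 28)
t(o, K) = -17 (t(o, K) = 3 - (-4*2 + 28) = 3 - (-8 + 28) = 3 - 1*20 = 3 - 20 = -17)
t(6, -5)*3 + 10 = -17*3 + 10 = -51 + 10 = -41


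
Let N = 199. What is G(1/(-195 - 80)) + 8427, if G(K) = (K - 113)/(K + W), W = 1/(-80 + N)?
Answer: -595858/39 ≈ -15278.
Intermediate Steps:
W = 1/119 (W = 1/(-80 + 199) = 1/119 ≈ 0.0084034)
G(K) = (-113 + K)/(1/119 + K) (G(K) = (K - 113)/(K + 1/119) = (-113 + K)/(1/119 + K))
G(1/(-195 - 80)) + 8427 = 119*(-113 + 1/(-195 - 80))/(1 + 119/(-195 - 80)) + 8427 = 119*(-113 + 1/(-275))/(1 + 119/(-275)) + 8427 = 119*(-113 - 1/275)/(1 + 119*(-1/275)) + 8427 = 119*(-31076/275)/(1 - 119/275) + 8427 = 119*(-31076/275)/(156/275) + 8427 = 119*(275/156)*(-31076/275) + 8427 = -924511/39 + 8427 = -595858/39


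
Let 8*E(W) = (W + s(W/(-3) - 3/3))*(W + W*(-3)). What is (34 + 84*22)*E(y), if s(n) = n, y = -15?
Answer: -155265/2 ≈ -77633.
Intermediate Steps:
E(W) = -W*(-1 + 2*W/3)/4 (E(W) = ((W + (W/(-3) - 3/3))*(W + W*(-3)))/8 = ((W + (W*(-⅓) - 3*⅓))*(W - 3*W))/8 = ((W + (-W/3 - 1))*(-2*W))/8 = ((W + (-1 - W/3))*(-2*W))/8 = ((-1 + 2*W/3)*(-2*W))/8 = (-2*W*(-1 + 2*W/3))/8 = -W*(-1 + 2*W/3)/4)
(34 + 84*22)*E(y) = (34 + 84*22)*((1/12)*(-15)*(3 - 2*(-15))) = (34 + 1848)*((1/12)*(-15)*(3 + 30)) = 1882*((1/12)*(-15)*33) = 1882*(-165/4) = -155265/2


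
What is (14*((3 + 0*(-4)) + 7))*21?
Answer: 2940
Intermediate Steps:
(14*((3 + 0*(-4)) + 7))*21 = (14*((3 + 0) + 7))*21 = (14*(3 + 7))*21 = (14*10)*21 = 140*21 = 2940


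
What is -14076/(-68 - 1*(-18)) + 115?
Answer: 9913/25 ≈ 396.52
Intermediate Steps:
-14076/(-68 - 1*(-18)) + 115 = -14076/(-68 + 18) + 115 = -14076/(-50) + 115 = -14076*(-1)/50 + 115 = -102*(-69/25) + 115 = 7038/25 + 115 = 9913/25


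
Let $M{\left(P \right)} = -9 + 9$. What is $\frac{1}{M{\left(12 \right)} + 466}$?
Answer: $\frac{1}{466} \approx 0.0021459$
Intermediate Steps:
$M{\left(P \right)} = 0$
$\frac{1}{M{\left(12 \right)} + 466} = \frac{1}{0 + 466} = \frac{1}{466}$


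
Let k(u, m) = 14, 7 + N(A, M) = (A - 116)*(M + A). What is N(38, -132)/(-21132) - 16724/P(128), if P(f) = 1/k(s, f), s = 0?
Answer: -4947769277/21132 ≈ -2.3414e+5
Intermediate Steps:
N(A, M) = -7 + (-116 + A)*(A + M) (N(A, M) = -7 + (A - 116)*(M + A) = -7 + (-116 + A)*(A + M))
P(f) = 1/14
N(38, -132)/(-21132) - 16724/P(128) = (-7 + 38² - 116*38 - 116*(-132) + 38*(-132))/(-21132) - 16724/1/14 = (-7 + 1444 - 4408 + 15312 - 5016)*(-1/21132) - 16724*14 = 7325*(-1/21132) - 234136 = -7325/21132 - 234136 = -4947769277/21132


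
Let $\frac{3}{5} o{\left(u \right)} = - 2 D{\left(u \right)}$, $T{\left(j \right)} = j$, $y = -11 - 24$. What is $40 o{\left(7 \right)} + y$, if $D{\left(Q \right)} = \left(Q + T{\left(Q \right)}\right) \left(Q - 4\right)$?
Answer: $-5635$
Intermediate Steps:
$y = -35$
$D{\left(Q \right)} = 2 Q \left(-4 + Q\right)$ ($D{\left(Q \right)} = \left(Q + Q\right) \left(Q - 4\right) = 2 Q \left(-4 + Q\right)$)
$o{\left(u \right)} = - \frac{20 u \left(-4 + u\right)}{3}$ ($o{\left(u \right)} = \frac{5 \left(- 2 \cdot 2 u \left(-4 + u\right)\right)}{3} = \frac{5 \left(- 4 u \left(-4 + u\right)\right)}{3} = - \frac{20 u \left(-4 + u\right)}{3}$)
$40 o{\left(7 \right)} + y = 40 \cdot \frac{20}{3} \cdot 7 \left(4 - 7\right) - 35 = 40 \cdot \frac{20}{3} \cdot 7 \left(-3\right) - 35 = 40 \left(-140\right) - 35 = -5600 - 35 = -5635$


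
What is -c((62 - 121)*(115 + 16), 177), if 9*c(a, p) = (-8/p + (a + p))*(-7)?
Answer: -9356984/1593 ≈ -5873.8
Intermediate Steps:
c(a, p) = -7*a/9 - 7*p/9 + 56/(9*p) (c(a, p) = ((-8/p + (a + p))*(-7))/9 = ((a + p - 8/p)*(-7))/9 = (-7*a - 7*p + 56/p)/9 = -7*a/9 - 7*p/9 + 56/(9*p))
-c((62 - 121)*(115 + 16), 177) = -7*(8 - 1*177*((62 - 121)*(115 + 16) + 177))/(9*177) = -7*(8 - 1*177*(-59*131 + 177))/(9*177) = -7*(8 - 1*177*(-7729 + 177))/(9*177) = -7*(8 - 1*177*(-7552))/(9*177) = -7*(8 + 1336704)/(9*177) = -7*1336712/(9*177) = -1*9356984/1593 = -9356984/1593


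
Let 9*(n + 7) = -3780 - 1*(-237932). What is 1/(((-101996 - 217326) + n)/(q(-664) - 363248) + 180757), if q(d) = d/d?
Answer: 3269223/590937581620 ≈ 5.5323e-6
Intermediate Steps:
q(d) = 1
n = 234089/9 (n = -7 + (-3780 - 1*(-237932))/9 = -7 + (-3780 + 237932)/9 = -7 + (⅑)*234152 = -7 + 234152/9 = 234089/9 ≈ 26010.)
1/(((-101996 - 217326) + n)/(q(-664) - 363248) + 180757) = 1/(((-101996 - 217326) + 234089/9)/(1 - 363248) + 180757) = 1/((-319322 + 234089/9)/(-363247) + 180757) = 1/(-2639809/9*(-1/363247) + 180757) = 1/(2639809/3269223 + 180757) = 1/(590937581620/3269223) = 3269223/590937581620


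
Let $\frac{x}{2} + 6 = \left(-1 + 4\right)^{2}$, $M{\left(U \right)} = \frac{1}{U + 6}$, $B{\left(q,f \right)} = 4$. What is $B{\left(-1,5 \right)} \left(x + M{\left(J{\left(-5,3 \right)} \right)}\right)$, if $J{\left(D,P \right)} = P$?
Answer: $\frac{220}{9} \approx 24.444$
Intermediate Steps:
$M{\left(U \right)} = \frac{1}{6 + U}$
$x = 6$ ($x = -12 + 2 \left(-1 + 4\right)^{2} = -12 + 2 \cdot 3^{2} = -12 + 2 \cdot 9 = -12 + 18 = 6$)
$B{\left(-1,5 \right)} \left(x + M{\left(J{\left(-5,3 \right)} \right)}\right) = 4 \left(6 + \frac{1}{6 + 3}\right) = 4 \left(6 + \frac{1}{9}\right) = 4 \cdot \frac{55}{9} = \frac{220}{9}$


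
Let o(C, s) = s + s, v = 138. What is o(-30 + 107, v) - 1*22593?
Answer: -22317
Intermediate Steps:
o(C, s) = 2*s
o(-30 + 107, v) - 1*22593 = 2*138 - 1*22593 = 276 - 22593 = -22317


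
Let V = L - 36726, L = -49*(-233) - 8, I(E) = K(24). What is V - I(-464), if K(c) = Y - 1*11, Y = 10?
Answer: -25316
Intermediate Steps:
K(c) = -1 (K(c) = 10 - 1*11 = 10 - 11 = -1)
I(E) = -1
L = 11409 (L = 11417 - 8 = 11409)
V = -25317 (V = 11409 - 36726 = -25317)
V - I(-464) = -25317 - 1*(-1) = -25317 + 1 = -25316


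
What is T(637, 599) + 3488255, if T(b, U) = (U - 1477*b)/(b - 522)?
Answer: 80041815/23 ≈ 3.4801e+6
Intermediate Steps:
T(b, U) = (U - 1477*b)/(-522 + b)
T(637, 599) + 3488255 = (599 - 1477*637)/(-522 + 637) + 3488255 = (599 - 940849)/115 + 3488255 = (1/115)*(-940250) + 3488255 = -188050/23 + 3488255 = 80041815/23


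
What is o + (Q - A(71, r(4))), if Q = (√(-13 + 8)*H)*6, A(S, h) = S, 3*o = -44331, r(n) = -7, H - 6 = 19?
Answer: -14848 + 150*I*√5 ≈ -14848.0 + 335.41*I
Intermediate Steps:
H = 25 (H = 6 + 19 = 25)
o = -14777 (o = (⅓)*(-44331) = -14777)
Q = 150*I*√5 (Q = (√(-13 + 8)*25)*6 = (√(-5)*25)*6 = ((I*√5)*25)*6 = (25*I*√5)*6 = 150*I*√5 ≈ 335.41*I)
o + (Q - A(71, r(4))) = -14777 + (150*I*√5 - 1*71) = -14777 + (150*I*√5 - 71) = -14777 + (-71 + 150*I*√5) = -14848 + 150*I*√5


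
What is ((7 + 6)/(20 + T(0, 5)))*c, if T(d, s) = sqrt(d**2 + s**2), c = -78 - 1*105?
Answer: -2379/25 ≈ -95.160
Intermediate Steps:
c = -183 (c = -78 - 105 = -183)
((7 + 6)/(20 + T(0, 5)))*c = ((7 + 6)/(20 + sqrt(0**2 + 5**2)))*(-183) = (13/(20 + sqrt(0 + 25)))*(-183) = (13/(20 + sqrt(25)))*(-183) = (13/(20 + 5))*(-183) = (13/25)*(-183) = -2379/25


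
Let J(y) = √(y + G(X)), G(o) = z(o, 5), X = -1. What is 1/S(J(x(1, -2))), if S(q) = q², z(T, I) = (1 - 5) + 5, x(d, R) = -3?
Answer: -½ ≈ -0.50000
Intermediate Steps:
z(T, I) = 1 (z(T, I) = -4 + 5 = 1)
G(o) = 1
J(y) = √(1 + y) (J(y) = √(y + 1) = √(1 + y))
1/S(J(x(1, -2))) = 1/((√(1 - 3))²) = 1/((√(-2))²) = 1/((I*√2)²) = 1/(-2) = -½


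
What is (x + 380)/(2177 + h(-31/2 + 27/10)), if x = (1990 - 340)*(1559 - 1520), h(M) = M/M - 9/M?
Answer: 4142720/139437 ≈ 29.710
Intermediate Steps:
h(M) = 1 - 9/M
x = 64350 (x = 1650*39 = 64350)
(x + 380)/(2177 + h(-31/2 + 27/10)) = (64350 + 380)/(2177 + (-9 + (-31/2 + 27/10))/(-31/2 + 27/10)) = 64730/(2177 + (-9 + (-31*½ + 27*(⅒)))/(-31*½ + 27*(⅒))) = 64730/(2177 + (-9 + (-31/2 + 27/10))/(-31/2 + 27/10)) = 64730/(2177 + (-9 - 64/5)/(-64/5)) = 64730/(2177 - 5/64*(-109/5)) = 64730/(2177 + 109/64) = 64730/(139437/64) = 64730*(64/139437) = 4142720/139437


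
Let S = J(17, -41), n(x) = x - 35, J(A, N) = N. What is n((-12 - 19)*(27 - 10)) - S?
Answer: -521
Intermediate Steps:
n(x) = -35 + x
S = -41
n((-12 - 19)*(27 - 10)) - S = (-35 + (-12 - 19)*(27 - 10)) - 1*(-41) = (-35 - 31*17) + 41 = (-35 - 527) + 41 = -562 + 41 = -521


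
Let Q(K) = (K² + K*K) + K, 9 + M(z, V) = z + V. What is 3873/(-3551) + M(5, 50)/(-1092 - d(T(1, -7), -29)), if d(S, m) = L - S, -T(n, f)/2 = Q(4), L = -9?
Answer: -4636661/4101405 ≈ -1.1305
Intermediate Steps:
M(z, V) = -9 + V + z (M(z, V) = -9 + (z + V) = -9 + (V + z) = -9 + V + z)
Q(K) = K + 2*K² (Q(K) = (K² + K²) + K = 2*K² + K = K + 2*K²)
T(n, f) = -72 (T(n, f) = -8*(1 + 2*4) = -8*(1 + 8) = -8*9 = -2*36 = -72)
d(S, m) = -9 - S
3873/(-3551) + M(5, 50)/(-1092 - d(T(1, -7), -29)) = 3873/(-3551) + (-9 + 50 + 5)/(-1092 - (-9 - 1*(-72))) = 3873*(-1/3551) + 46/(-1092 - (-9 + 72)) = -3873/3551 + 46/(-1092 - 1*63) = -3873/3551 + 46/(-1092 - 63) = -3873/3551 + 46/(-1155) = -3873/3551 + 46*(-1/1155) = -3873/3551 - 46/1155 = -4636661/4101405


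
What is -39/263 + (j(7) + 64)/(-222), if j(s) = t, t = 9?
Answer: -27857/58386 ≈ -0.47712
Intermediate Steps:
j(s) = 9
-39/263 + (j(7) + 64)/(-222) = -39/263 + (9 + 64)/(-222) = -39*1/263 + 73*(-1/222) = -39/263 - 73/222 = -27857/58386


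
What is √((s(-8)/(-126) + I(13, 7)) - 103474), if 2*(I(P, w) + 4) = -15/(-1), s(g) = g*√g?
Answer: √(-182521962 + 224*I*√2)/42 ≈ 0.00027914 + 321.67*I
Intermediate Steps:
s(g) = g^(3/2)
I(P, w) = 7/2 (I(P, w) = -4 + (-15/(-1))/2 = -4 + (-15*(-1))/2 = -4 + (½)*15 = -4 + 15/2 = 7/2)
√((s(-8)/(-126) + I(13, 7)) - 103474) = √(((-8)^(3/2)/(-126) + 7/2) - 103474) = √((-(-8)*I*√2/63 + 7/2) - 103474) = √((8*I*√2/63 + 7/2) - 103474) = √((7/2 + 8*I*√2/63) - 103474) = √(-206941/2 + 8*I*√2/63)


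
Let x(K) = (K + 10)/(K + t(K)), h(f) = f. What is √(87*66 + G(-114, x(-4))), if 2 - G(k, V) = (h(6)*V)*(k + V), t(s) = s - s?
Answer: 97*√2/2 ≈ 68.589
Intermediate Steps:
t(s) = 0
x(K) = (10 + K)/K (x(K) = (K + 10)/(K + 0) = (10 + K)/K)
G(k, V) = 2 - 6*V*(V + k) (G(k, V) = 2 - 6*V*(k + V) = 2 - 6*V*(V + k))
√(87*66 + G(-114, x(-4))) = √(87*66 + (2 - 6*(10 - 4)²/16 - 6*(10 - 4)/(-4)*(-114))) = √(5742 + (2 - 6*(-¼*6)² - 6*(-¼*6)*(-114))) = √(5742 + (2 - 6*(-3/2)² - 6*(-3/2)*(-114))) = √(5742 + (2 - 6*9/4 - 1026)) = √(5742 + (2 - 27/2 - 1026)) = √(5742 - 2075/2) = √(9409/2) = 97*√2/2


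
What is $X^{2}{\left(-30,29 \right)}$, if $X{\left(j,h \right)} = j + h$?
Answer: $1$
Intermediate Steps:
$X{\left(j,h \right)} = h + j$
$X^{2}{\left(-30,29 \right)} = \left(29 - 30\right)^{2} = \left(-1\right)^{2} = 1$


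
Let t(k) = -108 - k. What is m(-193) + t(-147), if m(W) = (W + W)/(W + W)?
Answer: 40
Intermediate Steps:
m(W) = 1 (m(W) = (2*W)/((2*W)) = (2*W)*(1/(2*W)) = 1)
m(-193) + t(-147) = 1 + (-108 - 1*(-147)) = 1 + (-108 + 147) = 1 + 39 = 40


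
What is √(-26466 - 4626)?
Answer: 2*I*√7773 ≈ 176.33*I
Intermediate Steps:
√(-26466 - 4626) = √(-31092) = 2*I*√7773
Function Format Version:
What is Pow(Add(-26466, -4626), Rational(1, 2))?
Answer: Mul(2, I, Pow(7773, Rational(1, 2))) ≈ Mul(176.33, I)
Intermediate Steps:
Pow(Add(-26466, -4626), Rational(1, 2)) = Pow(-31092, Rational(1, 2)) = Mul(2, I, Pow(7773, Rational(1, 2)))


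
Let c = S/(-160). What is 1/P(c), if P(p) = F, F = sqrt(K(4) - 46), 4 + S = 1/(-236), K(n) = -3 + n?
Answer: -I*sqrt(5)/15 ≈ -0.14907*I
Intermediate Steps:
S = -945/236 (S = -4 + 1/(-236) = -4 - 1/236 = -945/236 ≈ -4.0042)
F = 3*I*sqrt(5) (F = sqrt((-3 + 4) - 46) = sqrt(1 - 46) = sqrt(-45) = 3*I*sqrt(5) ≈ 6.7082*I)
c = 189/7552 (c = -945/236/(-160) = -945/236*(-1/160) = 189/7552 ≈ 0.025026)
P(p) = 3*I*sqrt(5)
1/P(c) = 1/(3*I*sqrt(5)) = -I*sqrt(5)/15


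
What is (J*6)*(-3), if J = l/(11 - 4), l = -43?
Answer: 774/7 ≈ 110.57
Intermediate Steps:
J = -43/7 (J = -43/(11 - 4) = -43/7 ≈ -6.1429)
(J*6)*(-3) = -43/7*6*(-3) = -258/7*(-3) = 774/7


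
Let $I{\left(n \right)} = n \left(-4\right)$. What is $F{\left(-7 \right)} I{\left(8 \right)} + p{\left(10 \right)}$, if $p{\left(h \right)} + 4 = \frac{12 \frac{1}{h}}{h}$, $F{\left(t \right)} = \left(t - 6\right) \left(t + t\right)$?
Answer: $- \frac{145697}{25} \approx -5827.9$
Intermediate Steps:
$F{\left(t \right)} = 2 t \left(-6 + t\right)$ ($F{\left(t \right)} = \left(-6 + t\right) 2 t = 2 t \left(-6 + t\right)$)
$I{\left(n \right)} = - 4 n$
$p{\left(h \right)} = -4 + \frac{12}{h^{2}}$ ($p{\left(h \right)} = -4 + \frac{12 \frac{1}{h}}{h} = -4 + \frac{12}{h^{2}}$)
$F{\left(-7 \right)} I{\left(8 \right)} + p{\left(10 \right)} = 2 \left(-7\right) \left(-6 - 7\right) \left(\left(-4\right) 8\right) - \left(4 - \frac{12}{100}\right) = 2 \left(-7\right) \left(-13\right) \left(-32\right) + \left(-4 + 12 \cdot \frac{1}{100}\right) = 182 \left(-32\right) + \left(-4 + \frac{3}{25}\right) = -5824 - \frac{97}{25} = - \frac{145697}{25}$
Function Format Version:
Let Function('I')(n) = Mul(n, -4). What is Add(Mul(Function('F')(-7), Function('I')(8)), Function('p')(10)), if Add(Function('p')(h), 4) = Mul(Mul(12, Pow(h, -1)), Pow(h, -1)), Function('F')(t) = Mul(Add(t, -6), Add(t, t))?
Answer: Rational(-145697, 25) ≈ -5827.9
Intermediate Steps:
Function('F')(t) = Mul(2, t, Add(-6, t)) (Function('F')(t) = Mul(Add(-6, t), Mul(2, t)) = Mul(2, t, Add(-6, t)))
Function('I')(n) = Mul(-4, n)
Function('p')(h) = Add(-4, Mul(12, Pow(h, -2))) (Function('p')(h) = Add(-4, Mul(Mul(12, Pow(h, -1)), Pow(h, -1))) = Add(-4, Mul(12, Pow(h, -2))))
Add(Mul(Function('F')(-7), Function('I')(8)), Function('p')(10)) = Add(Mul(Mul(2, -7, Add(-6, -7)), Mul(-4, 8)), Add(-4, Mul(12, Pow(10, -2)))) = Add(Mul(Mul(2, -7, -13), -32), Add(-4, Mul(12, Rational(1, 100)))) = Add(Mul(182, -32), Add(-4, Rational(3, 25))) = Add(-5824, Rational(-97, 25)) = Rational(-145697, 25)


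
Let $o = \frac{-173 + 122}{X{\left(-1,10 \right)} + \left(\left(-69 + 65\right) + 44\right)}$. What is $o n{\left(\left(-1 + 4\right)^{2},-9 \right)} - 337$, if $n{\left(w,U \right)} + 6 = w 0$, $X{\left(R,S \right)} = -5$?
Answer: $- \frac{11489}{35} \approx -328.26$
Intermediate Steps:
$o = - \frac{51}{35}$ ($o = \frac{-173 + 122}{-5 + \left(\left(-69 + 65\right) + 44\right)} = - \frac{51}{-5 + \left(-4 + 44\right)} = - \frac{51}{-5 + 40} = - \frac{51}{35} \approx -1.4571$)
$n{\left(w,U \right)} = -6$ ($n{\left(w,U \right)} = -6 + w 0 = -6 + 0 = -6$)
$o n{\left(\left(-1 + 4\right)^{2},-9 \right)} - 337 = \left(- \frac{51}{35}\right) \left(-6\right) - 337 = \frac{306}{35} - 337 = - \frac{11489}{35}$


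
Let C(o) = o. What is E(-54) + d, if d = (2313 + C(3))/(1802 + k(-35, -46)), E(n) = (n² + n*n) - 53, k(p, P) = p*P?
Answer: 4930066/853 ≈ 5779.7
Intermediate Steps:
k(p, P) = P*p
E(n) = -53 + 2*n² (E(n) = (n² + n²) - 53 = 2*n² - 53 = -53 + 2*n²)
d = 579/853 (d = (2313 + 3)/(1802 - 46*(-35)) = 2316/(1802 + 1610) = 2316/3412 = 2316*(1/3412) = 579/853 ≈ 0.67878)
E(-54) + d = (-53 + 2*(-54)²) + 579/853 = (-53 + 2*2916) + 579/853 = (-53 + 5832) + 579/853 = 5779 + 579/853 = 4930066/853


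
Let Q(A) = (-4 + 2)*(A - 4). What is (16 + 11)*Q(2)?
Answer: 108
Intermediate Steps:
Q(A) = 8 - 2*A (Q(A) = -2*(-4 + A) = 8 - 2*A)
(16 + 11)*Q(2) = (16 + 11)*(8 - 2*2) = 27*(8 - 4) = 27*4 = 108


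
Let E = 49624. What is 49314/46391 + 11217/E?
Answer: 2967525783/2302106984 ≈ 1.2890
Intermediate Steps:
49314/46391 + 11217/E = 49314/46391 + 11217/49624 = 2967525783/2302106984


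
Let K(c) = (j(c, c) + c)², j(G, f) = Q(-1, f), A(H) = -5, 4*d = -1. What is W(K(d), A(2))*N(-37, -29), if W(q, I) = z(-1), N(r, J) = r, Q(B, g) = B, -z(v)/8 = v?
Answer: -296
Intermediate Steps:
d = -¼ (d = (¼)*(-1) = -¼ ≈ -0.25000)
z(v) = -8*v
j(G, f) = -1
K(c) = (-1 + c)²
W(q, I) = 8 (W(q, I) = -8*(-1) = 8)
W(K(d), A(2))*N(-37, -29) = 8*(-37) = -296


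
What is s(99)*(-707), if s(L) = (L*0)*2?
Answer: 0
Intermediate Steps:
s(L) = 0 (s(L) = 0*2 = 0)
s(99)*(-707) = 0*(-707) = 0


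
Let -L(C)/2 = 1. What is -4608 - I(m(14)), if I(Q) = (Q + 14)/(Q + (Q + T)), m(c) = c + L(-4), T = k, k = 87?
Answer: -511514/111 ≈ -4608.2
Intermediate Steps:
L(C) = -2 (L(C) = -2*1 = -2)
T = 87
m(c) = -2 + c (m(c) = c - 2 = -2 + c)
I(Q) = (14 + Q)/(87 + 2*Q) (I(Q) = (Q + 14)/(Q + (Q + 87)) = (14 + Q)/(Q + (87 + Q)) = (14 + Q)/(87 + 2*Q))
-4608 - I(m(14)) = -4608 - (14 + (-2 + 14))/(87 + 2*(-2 + 14)) = -4608 - (14 + 12)/(87 + 2*12) = -4608 - 26/(87 + 24) = -4608 - 26/111 = -511514/111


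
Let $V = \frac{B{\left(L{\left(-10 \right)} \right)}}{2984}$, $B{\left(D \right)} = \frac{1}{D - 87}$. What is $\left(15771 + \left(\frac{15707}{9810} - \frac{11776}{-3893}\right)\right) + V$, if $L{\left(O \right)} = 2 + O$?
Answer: $\frac{3415799994503927}{216523894968} \approx 15776.0$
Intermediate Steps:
$B{\left(D \right)} = \frac{1}{-87 + D}$
$V = - \frac{1}{283480}$ ($V = \frac{1}{\left(-87 + \left(2 - 10\right)\right) 2984} = \frac{1}{-87 - 8} \cdot \frac{1}{2984} = \frac{1}{-95} \cdot \frac{1}{2984} = \left(- \frac{1}{95}\right) \frac{1}{2984} = - \frac{1}{283480} \approx -3.5276 \cdot 10^{-6}$)
$\left(15771 + \left(\frac{15707}{9810} - \frac{11776}{-3893}\right)\right) + V = \left(15771 + \left(\frac{15707}{9810} - \frac{11776}{-3893}\right)\right) - \frac{1}{283480} = \left(15771 + \left(15707 \cdot \frac{1}{9810} - - \frac{11776}{3893}\right)\right) - \frac{1}{283480} = \left(15771 + \left(\frac{15707}{9810} + \frac{11776}{3893}\right)\right) - \frac{1}{283480} = \left(15771 + \frac{176669911}{38190330}\right) - \frac{1}{283480} = \frac{602476364341}{38190330} - \frac{1}{283480} = \frac{3415799994503927}{216523894968}$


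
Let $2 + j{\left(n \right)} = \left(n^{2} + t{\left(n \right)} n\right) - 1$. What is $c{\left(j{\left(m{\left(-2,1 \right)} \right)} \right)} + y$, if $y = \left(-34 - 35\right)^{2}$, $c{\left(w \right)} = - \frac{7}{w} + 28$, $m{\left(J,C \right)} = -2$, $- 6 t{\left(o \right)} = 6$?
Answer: $\frac{14360}{3} \approx 4786.7$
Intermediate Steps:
$t{\left(o \right)} = -1$ ($t{\left(o \right)} = \left(- \frac{1}{6}\right) 6 = -1$)
$j{\left(n \right)} = -3 + n^{2} - n$ ($j{\left(n \right)} = -2 - \left(1 + n - n^{2}\right) = -3 + n^{2} - n$)
$c{\left(w \right)} = 28 - \frac{7}{w}$
$y = 4761$ ($y = \left(-69\right)^{2} = 4761$)
$c{\left(j{\left(m{\left(-2,1 \right)} \right)} \right)} + y = \left(28 - \frac{7}{-3 + \left(-2\right)^{2} - -2}\right) + 4761 = \left(28 - \frac{7}{-3 + 4 + 2}\right) + 4761 = \left(28 - \frac{7}{3}\right) + 4761 = \frac{77}{3} + 4761 = \frac{14360}{3}$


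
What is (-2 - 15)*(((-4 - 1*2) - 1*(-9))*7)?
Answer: -357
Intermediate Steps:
(-2 - 15)*(((-4 - 1*2) - 1*(-9))*7) = -17*((-4 - 2) + 9)*7 = -17*(-6 + 9)*7 = -51*7 = -17*21 = -357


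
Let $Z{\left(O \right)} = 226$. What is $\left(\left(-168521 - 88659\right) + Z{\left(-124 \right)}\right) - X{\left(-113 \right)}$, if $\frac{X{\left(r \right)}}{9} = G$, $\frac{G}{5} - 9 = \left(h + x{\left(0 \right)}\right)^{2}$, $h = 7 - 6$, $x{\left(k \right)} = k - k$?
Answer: $-257404$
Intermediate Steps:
$x{\left(k \right)} = 0$
$h = 1$
$G = 50$ ($G = 45 + 5 \left(1 + 0\right)^{2} = 45 + 5 \cdot 1^{2} = 45 + 5 \cdot 1 = 45 + 5 = 50$)
$X{\left(r \right)} = 450$ ($X{\left(r \right)} = 9 \cdot 50 = 450$)
$\left(\left(-168521 - 88659\right) + Z{\left(-124 \right)}\right) - X{\left(-113 \right)} = \left(\left(-168521 - 88659\right) + 226\right) - 450 = \left(-257180 + 226\right) - 450 = -256954 - 450 = -257404$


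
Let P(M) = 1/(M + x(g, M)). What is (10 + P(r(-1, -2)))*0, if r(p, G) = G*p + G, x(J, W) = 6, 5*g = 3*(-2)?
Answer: 0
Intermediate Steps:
g = -6/5 (g = (3*(-2))/5 = (⅕)*(-6) = -6/5 ≈ -1.2000)
r(p, G) = G + G*p
P(M) = 1/(6 + M) (P(M) = 1/(M + 6) = 1/(6 + M))
(10 + P(r(-1, -2)))*0 = (10 + 1/(6 - 2*(1 - 1)))*0 = (10 + 1/(6 - 2*0))*0 = (10 + 1/(6 + 0))*0 = (10 + 1/6)*0 = (10 + ⅙)*0 = (61/6)*0 = 0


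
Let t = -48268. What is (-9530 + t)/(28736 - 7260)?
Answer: -2223/826 ≈ -2.6913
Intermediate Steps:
(-9530 + t)/(28736 - 7260) = (-9530 - 48268)/(28736 - 7260) = -57798/21476 = -57798*1/21476 = -2223/826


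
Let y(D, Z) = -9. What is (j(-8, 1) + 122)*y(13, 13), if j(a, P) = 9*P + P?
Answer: -1188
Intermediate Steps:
j(a, P) = 10*P
(j(-8, 1) + 122)*y(13, 13) = (10*1 + 122)*(-9) = (10 + 122)*(-9) = 132*(-9) = -1188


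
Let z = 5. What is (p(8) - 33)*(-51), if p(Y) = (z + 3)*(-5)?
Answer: 3723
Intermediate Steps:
p(Y) = -40 (p(Y) = (5 + 3)*(-5) = 8*(-5) = -40)
(p(8) - 33)*(-51) = (-40 - 33)*(-51) = -73*(-51) = 3723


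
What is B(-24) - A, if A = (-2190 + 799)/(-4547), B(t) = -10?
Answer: -46861/4547 ≈ -10.306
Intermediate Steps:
A = 1391/4547 (A = -1391*(-1/4547) = 1391/4547 ≈ 0.30592)
B(-24) - A = -10 - 1*1391/4547 = -10 - 1391/4547 = -46861/4547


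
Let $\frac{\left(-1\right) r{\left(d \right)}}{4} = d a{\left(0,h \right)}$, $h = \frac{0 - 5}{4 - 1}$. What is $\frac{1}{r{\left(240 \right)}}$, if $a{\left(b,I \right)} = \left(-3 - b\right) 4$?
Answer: $\frac{1}{11520} \approx 8.6806 \cdot 10^{-5}$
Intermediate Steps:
$h = - \frac{5}{3} \approx -1.6667$
$a{\left(b,I \right)} = -12 - 4 b$
$r{\left(d \right)} = 48 d$ ($r{\left(d \right)} = - 4 d \left(-12 - 0\right) = - 4 d \left(-12 + 0\right) = - 4 d \left(-12\right) = - 4 \left(- 12 d\right) = 48 d$)
$\frac{1}{r{\left(240 \right)}} = \frac{1}{48 \cdot 240} = \frac{1}{11520}$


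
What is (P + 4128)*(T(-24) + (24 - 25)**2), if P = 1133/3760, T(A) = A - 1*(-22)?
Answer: -15522413/3760 ≈ -4128.3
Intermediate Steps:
T(A) = 22 + A (T(A) = A + 22 = 22 + A)
P = 1133/3760 (P = 1133*(1/3760) = 1133/3760 ≈ 0.30133)
(P + 4128)*(T(-24) + (24 - 25)**2) = (1133/3760 + 4128)*((22 - 24) + (24 - 25)**2) = 15522413*(-2 + (-1)**2)/3760 = 15522413*(-2 + 1)/3760 = (15522413/3760)*(-1) = -15522413/3760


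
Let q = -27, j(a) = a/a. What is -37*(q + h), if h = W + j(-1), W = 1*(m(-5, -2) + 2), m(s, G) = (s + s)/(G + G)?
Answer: 1591/2 ≈ 795.50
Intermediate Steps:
j(a) = 1
m(s, G) = s/G (m(s, G) = (2*s)/((2*G)) = (2*s)*(1/(2*G)) = s/G)
W = 9/2 (W = 1*(-5/(-2) + 2) = 1*(-5*(-½) + 2) = 1*(5/2 + 2) = 1*(9/2) = 9/2 ≈ 4.5000)
h = 11/2 (h = 9/2 + 1 = 11/2 ≈ 5.5000)
-37*(q + h) = -37*(-27 + 11/2) = -37*(-43/2) = 1591/2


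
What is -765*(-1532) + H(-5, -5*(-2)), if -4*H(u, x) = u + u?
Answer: 2343965/2 ≈ 1.1720e+6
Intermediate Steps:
H(u, x) = -u/2 (H(u, x) = -(u + u)/4 = -u/2)
-765*(-1532) + H(-5, -5*(-2)) = -765*(-1532) - 1/2*(-5) = 1171980 + 5/2 = 2343965/2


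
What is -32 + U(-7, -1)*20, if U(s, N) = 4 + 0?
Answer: 48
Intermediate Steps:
U(s, N) = 4
-32 + U(-7, -1)*20 = -32 + 4*20 = -32 + 80 = 48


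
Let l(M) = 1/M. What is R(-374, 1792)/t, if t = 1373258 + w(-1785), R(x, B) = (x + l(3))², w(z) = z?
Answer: 1256641/12343257 ≈ 0.10181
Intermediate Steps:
R(x, B) = (⅓ + x)² (R(x, B) = (x + 1/3)² = (x + ⅓)² = (⅓ + x)²)
t = 1371473 (t = 1373258 - 1785 = 1371473)
R(-374, 1792)/t = ((1 + 3*(-374))²/9)/1371473 = ((1 - 1122)²/9)*(1/1371473) = ((⅑)*(-1121)²)*(1/1371473) = ((⅑)*1256641)*(1/1371473) = (1256641/9)*(1/1371473) = 1256641/12343257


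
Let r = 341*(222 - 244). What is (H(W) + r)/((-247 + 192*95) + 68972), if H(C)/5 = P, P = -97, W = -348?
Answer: -7987/86965 ≈ -0.091842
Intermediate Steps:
H(C) = -485 (H(C) = 5*(-97) = -485)
r = -7502 (r = 341*(-22) = -7502)
(H(W) + r)/((-247 + 192*95) + 68972) = (-485 - 7502)/((-247 + 192*95) + 68972) = -7987/((-247 + 18240) + 68972) = -7987/(17993 + 68972) = -7987/86965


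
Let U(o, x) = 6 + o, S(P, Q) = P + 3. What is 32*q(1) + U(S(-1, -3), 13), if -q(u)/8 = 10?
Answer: -2552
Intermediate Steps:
S(P, Q) = 3 + P
q(u) = -80 (q(u) = -8*10 = -80)
32*q(1) + U(S(-1, -3), 13) = 32*(-80) + (6 + (3 - 1)) = -2560 + (6 + 2) = -2560 + 8 = -2552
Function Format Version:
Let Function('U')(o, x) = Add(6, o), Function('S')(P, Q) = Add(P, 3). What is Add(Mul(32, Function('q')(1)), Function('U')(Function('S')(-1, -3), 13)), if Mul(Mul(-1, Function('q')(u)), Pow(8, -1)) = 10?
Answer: -2552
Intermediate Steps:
Function('S')(P, Q) = Add(3, P)
Function('q')(u) = -80 (Function('q')(u) = Mul(-8, 10) = -80)
Add(Mul(32, Function('q')(1)), Function('U')(Function('S')(-1, -3), 13)) = Add(Mul(32, -80), Add(6, Add(3, -1))) = Add(-2560, Add(6, 2)) = Add(-2560, 8) = -2552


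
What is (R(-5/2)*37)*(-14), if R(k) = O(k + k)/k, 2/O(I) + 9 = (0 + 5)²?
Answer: 259/10 ≈ 25.900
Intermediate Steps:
O(I) = ⅛ (O(I) = 2/(-9 + (0 + 5)²) = 2/(-9 + 5²) = 2/(-9 + 25) = 2/16 = 2*(1/16) = ⅛)
R(k) = 1/(8*k)
(R(-5/2)*37)*(-14) = ((1/(8*((-5/2))))*37)*(-14) = ((1/(8*((-5*½))))*37)*(-14) = ((1/(8*(-5/2)))*37)*(-14) = (((⅛)*(-⅖))*37)*(-14) = -1/20*37*(-14) = -37/20*(-14) = 259/10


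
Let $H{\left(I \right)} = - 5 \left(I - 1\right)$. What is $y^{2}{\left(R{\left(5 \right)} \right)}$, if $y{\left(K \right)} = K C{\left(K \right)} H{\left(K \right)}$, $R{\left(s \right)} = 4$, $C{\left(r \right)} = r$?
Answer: $57600$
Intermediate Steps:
$H{\left(I \right)} = 5 - 5 I$ ($H{\left(I \right)} = - 5 \left(I - 1\right) = - 5 \left(-1 + I\right) = 5 - 5 I$)
$y{\left(K \right)} = K^{2} \left(5 - 5 K\right)$ ($y{\left(K \right)} = K K \left(5 - 5 K\right) = K^{2} \left(5 - 5 K\right)$)
$y^{2}{\left(R{\left(5 \right)} \right)} = \left(5 \cdot 4^{2} \left(1 - 4\right)\right)^{2} = \left(5 \cdot 16 \left(1 - 4\right)\right)^{2} = \left(5 \cdot 16 \left(-3\right)\right)^{2} = \left(-240\right)^{2} = 57600$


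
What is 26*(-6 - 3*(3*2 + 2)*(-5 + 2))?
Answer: 1716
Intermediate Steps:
26*(-6 - 3*(3*2 + 2)*(-5 + 2)) = 26*(-6 - 3*(6 + 2)*(-3)) = 26*(-6 - 24*(-3)) = 26*(-6 - 3*(-24)) = 26*(-6 + 72) = 26*66 = 1716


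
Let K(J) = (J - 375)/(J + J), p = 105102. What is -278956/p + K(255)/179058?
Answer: -70761548252/26660751381 ≈ -2.6541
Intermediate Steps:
K(J) = (-375 + J)/(2*J) (K(J) = (-375 + J)/((2*J)) = (-375 + J)*(1/(2*J)) = (-375 + J)/(2*J))
-278956/p + K(255)/179058 = -278956/105102 + ((½)*(-375 + 255)/255)/179058 = -278956*1/105102 + ((½)*(1/255)*(-120))*(1/179058) = -139478/52551 - 4/17*1/179058 = -139478/52551 - 2/1521993 = -70761548252/26660751381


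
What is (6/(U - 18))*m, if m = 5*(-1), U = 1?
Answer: 30/17 ≈ 1.7647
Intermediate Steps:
m = -5
(6/(U - 18))*m = (6/(1 - 18))*(-5) = (6/(-17))*(-5) = (6*(-1/17))*(-5) = -6/17*(-5) = 30/17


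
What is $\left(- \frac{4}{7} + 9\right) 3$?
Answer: $\frac{177}{7} \approx 25.286$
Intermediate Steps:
$\left(- \frac{4}{7} + 9\right) 3 = \frac{59}{7} \cdot 3 = \frac{177}{7}$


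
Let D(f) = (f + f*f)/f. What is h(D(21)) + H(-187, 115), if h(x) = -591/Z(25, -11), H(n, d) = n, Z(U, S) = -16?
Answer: -2401/16 ≈ -150.06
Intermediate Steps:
D(f) = (f + f²)/f
h(x) = 591/16 (h(x) = -591/(-16) = -591*(-1/16) = 591/16)
h(D(21)) + H(-187, 115) = 591/16 - 187 = -2401/16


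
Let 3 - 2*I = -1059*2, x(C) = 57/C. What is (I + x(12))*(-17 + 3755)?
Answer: 7963809/2 ≈ 3.9819e+6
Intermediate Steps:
I = 2121/2 (I = 3/2 - (-1059)*2/2 = 3/2 - ½*(-2118) = 3/2 + 1059 = 2121/2 ≈ 1060.5)
(I + x(12))*(-17 + 3755) = (2121/2 + 57/12)*(-17 + 3755) = (2121/2 + 57*(1/12))*3738 = (2121/2 + 19/4)*3738 = (4261/4)*3738 = 7963809/2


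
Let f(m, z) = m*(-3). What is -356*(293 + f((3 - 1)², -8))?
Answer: -100036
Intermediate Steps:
f(m, z) = -3*m
-356*(293 + f((3 - 1)², -8)) = -356*(293 - 3*(3 - 1)²) = -356*(293 - 3*2²) = -356*(293 - 3*4) = -356*(293 - 12) = -356*281 = -100036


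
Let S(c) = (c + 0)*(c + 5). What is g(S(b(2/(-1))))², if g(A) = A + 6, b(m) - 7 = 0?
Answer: 8100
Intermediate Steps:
b(m) = 7 (b(m) = 7 + 0 = 7)
S(c) = c*(5 + c)
g(A) = 6 + A
g(S(b(2/(-1))))² = (6 + 7*(5 + 7))² = (6 + 7*12)² = (6 + 84)² = 90² = 8100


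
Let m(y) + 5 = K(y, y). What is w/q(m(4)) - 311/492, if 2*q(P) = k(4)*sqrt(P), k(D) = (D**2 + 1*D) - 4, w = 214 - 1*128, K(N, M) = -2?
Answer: -311/492 - 43*I*sqrt(7)/28 ≈ -0.63211 - 4.0631*I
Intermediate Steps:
w = 86 (w = 214 - 128 = 86)
k(D) = -4 + D + D**2 (k(D) = (D**2 + D) - 4 = (D + D**2) - 4 = -4 + D + D**2)
m(y) = -7 (m(y) = -5 - 2 = -7)
q(P) = 8*sqrt(P) (q(P) = ((-4 + 4 + 4**2)*sqrt(P))/2 = ((-4 + 4 + 16)*sqrt(P))/2 = (16*sqrt(P))/2 = 8*sqrt(P))
w/q(m(4)) - 311/492 = 86/((8*sqrt(-7))) - 311/492 = 86/((8*(I*sqrt(7)))) - 311*1/492 = 86/((8*I*sqrt(7))) - 311/492 = 86*(-I*sqrt(7)/56) - 311/492 = -43*I*sqrt(7)/28 - 311/492 = -311/492 - 43*I*sqrt(7)/28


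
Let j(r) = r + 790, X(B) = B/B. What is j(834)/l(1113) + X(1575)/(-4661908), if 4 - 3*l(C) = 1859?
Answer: -3244688233/1235405620 ≈ -2.6264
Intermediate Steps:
l(C) = -1855/3 (l(C) = 4/3 - 1/3*1859 = 4/3 - 1859/3 = -1855/3)
X(B) = 1
j(r) = 790 + r
j(834)/l(1113) + X(1575)/(-4661908) = (790 + 834)/(-1855/3) + 1/(-4661908) = 1624*(-3/1855) + 1*(-1/4661908) = -696/265 - 1/4661908 = -3244688233/1235405620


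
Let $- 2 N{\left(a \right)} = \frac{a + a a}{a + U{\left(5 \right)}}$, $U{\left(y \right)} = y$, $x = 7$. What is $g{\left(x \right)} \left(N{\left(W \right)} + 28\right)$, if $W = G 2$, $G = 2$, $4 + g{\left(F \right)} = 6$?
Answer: $\frac{484}{9} \approx 53.778$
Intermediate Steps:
$g{\left(F \right)} = 2$ ($g{\left(F \right)} = -4 + 6 = 2$)
$W = 4$ ($W = 2 \cdot 2 = 4$)
$N{\left(a \right)} = - \frac{a + a^{2}}{2 \left(5 + a\right)}$ ($N{\left(a \right)} = - \frac{\left(a + a a\right) \frac{1}{a + 5}}{2} = - \frac{\left(a + a^{2}\right) \frac{1}{5 + a}}{2} = - \frac{\frac{1}{5 + a} \left(a + a^{2}\right)}{2} = - \frac{a + a^{2}}{2 \left(5 + a\right)}$)
$g{\left(x \right)} \left(N{\left(W \right)} + 28\right) = 2 \left(\left(-1\right) 4 \frac{1}{10 + 2 \cdot 4} \left(1 + 4\right) + 28\right) = 2 \left(\left(-1\right) 4 \frac{1}{10 + 8} \cdot 5 + 28\right) = 2 \left(\left(-1\right) 4 \cdot \frac{1}{18} \cdot 5 + 28\right) = 2 \left(- \frac{10}{9} + 28\right) = 2 \cdot \frac{242}{9} = \frac{484}{9}$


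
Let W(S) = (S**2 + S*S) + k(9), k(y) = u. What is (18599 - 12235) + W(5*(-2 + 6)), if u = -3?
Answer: 7161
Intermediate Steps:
k(y) = -3
W(S) = -3 + 2*S**2 (W(S) = (S**2 + S*S) - 3 = (S**2 + S**2) - 3 = 2*S**2 - 3 = -3 + 2*S**2)
(18599 - 12235) + W(5*(-2 + 6)) = (18599 - 12235) + (-3 + 2*(5*(-2 + 6))**2) = 6364 + (-3 + 2*(5*4)**2) = 6364 + (-3 + 2*20**2) = 6364 + (-3 + 2*400) = 6364 + (-3 + 800) = 6364 + 797 = 7161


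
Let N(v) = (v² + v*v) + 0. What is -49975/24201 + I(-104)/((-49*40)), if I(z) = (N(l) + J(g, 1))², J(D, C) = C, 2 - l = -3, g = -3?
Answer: -160897801/47433960 ≈ -3.3920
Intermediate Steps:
l = 5 (l = 2 - 1*(-3) = 2 + 3 = 5)
N(v) = 2*v² (N(v) = (v² + v²) + 0 = 2*v² + 0 = 2*v²)
I(z) = 2601 (I(z) = (2*5² + 1)² = (2*25 + 1)² = (50 + 1)² = 51² = 2601)
-49975/24201 + I(-104)/((-49*40)) = -49975/24201 + 2601/((-49*40)) = -49975*1/24201 + 2601/(-1960) = -49975/24201 + 2601*(-1/1960) = -49975/24201 - 2601/1960 = -160897801/47433960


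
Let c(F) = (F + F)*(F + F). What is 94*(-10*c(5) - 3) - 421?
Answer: -94703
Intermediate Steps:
c(F) = 4*F**2 (c(F) = (2*F)*(2*F) = 4*F**2)
94*(-10*c(5) - 3) - 421 = 94*(-40*5**2 - 3) - 421 = 94*(-40*25 - 3) - 421 = 94*(-10*100 - 3) - 421 = 94*(-1000 - 3) - 421 = 94*(-1003) - 421 = -94282 - 421 = -94703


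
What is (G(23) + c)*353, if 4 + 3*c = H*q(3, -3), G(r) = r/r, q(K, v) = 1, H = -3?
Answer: -1412/3 ≈ -470.67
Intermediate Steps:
G(r) = 1
c = -7/3 (c = -4/3 + (-3*1)/3 = -4/3 + (⅓)*(-3) = -4/3 - 1 = -7/3 ≈ -2.3333)
(G(23) + c)*353 = (1 - 7/3)*353 = -4/3*353 = -1412/3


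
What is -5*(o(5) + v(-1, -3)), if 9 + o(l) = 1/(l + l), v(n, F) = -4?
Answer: 129/2 ≈ 64.500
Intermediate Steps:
o(l) = -9 + 1/(2*l) (o(l) = -9 + 1/(l + l) = -9 + 1/(2*l))
-5*(o(5) + v(-1, -3)) = -5*((-9 + (½)/5) - 4) = -5*((-9 + (½)*(⅕)) - 4) = -5*((-9 + ⅒) - 4) = -5*(-89/10 - 4) = -5*(-129/10) = 129/2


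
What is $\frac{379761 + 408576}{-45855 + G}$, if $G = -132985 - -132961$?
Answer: $- \frac{262779}{15293} \approx -17.183$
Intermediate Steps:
$G = -24$ ($G = -132985 + 132961 = -24$)
$\frac{379761 + 408576}{-45855 + G} = \frac{379761 + 408576}{-45855 - 24} = \frac{788337}{-45879} = 788337 \left(- \frac{1}{45879}\right) = - \frac{262779}{15293}$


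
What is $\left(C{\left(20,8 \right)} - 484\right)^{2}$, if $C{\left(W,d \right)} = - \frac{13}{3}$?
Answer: $\frac{2146225}{9} \approx 2.3847 \cdot 10^{5}$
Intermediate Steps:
$C{\left(W,d \right)} = - \frac{13}{3}$ ($C{\left(W,d \right)} = \left(-13\right) \frac{1}{3} = - \frac{13}{3}$)
$\left(C{\left(20,8 \right)} - 484\right)^{2} = \left(- \frac{13}{3} - 484\right)^{2} = \left(- \frac{1465}{3}\right)^{2} = \frac{2146225}{9}$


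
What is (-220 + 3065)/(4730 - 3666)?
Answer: 2845/1064 ≈ 2.6739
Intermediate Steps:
(-220 + 3065)/(4730 - 3666) = 2845/1064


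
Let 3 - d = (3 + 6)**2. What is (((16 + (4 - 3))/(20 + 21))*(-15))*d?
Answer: 19890/41 ≈ 485.12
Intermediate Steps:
d = -78 (d = 3 - (3 + 6)**2 = 3 - 1*9**2 = 3 - 1*81 = 3 - 81 = -78)
(((16 + (4 - 3))/(20 + 21))*(-15))*d = (((16 + (4 - 3))/(20 + 21))*(-15))*(-78) = (((16 + 1)/41)*(-15))*(-78) = ((17*(1/41))*(-15))*(-78) = ((17/41)*(-15))*(-78) = -255/41*(-78) = 19890/41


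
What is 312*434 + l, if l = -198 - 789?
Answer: 134421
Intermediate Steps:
l = -987
312*434 + l = 312*434 - 987 = 135408 - 987 = 134421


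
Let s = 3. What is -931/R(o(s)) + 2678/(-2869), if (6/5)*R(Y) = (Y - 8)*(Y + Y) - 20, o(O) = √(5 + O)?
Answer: -11414177/3643630 + 11172*√2/635 ≈ 21.749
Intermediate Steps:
R(Y) = -50/3 + 5*Y*(-8 + Y)/3 (R(Y) = 5*((Y - 8)*(Y + Y) - 20)/6 = 5*((-8 + Y)*(2*Y) - 20)/6 = 5*(2*Y*(-8 + Y) - 20)/6 = 5*(-20 + 2*Y*(-8 + Y))/6 = -50/3 + 5*Y*(-8 + Y)/3)
-931/R(o(s)) + 2678/(-2869) = -931/(-50/3 - 40*√(5 + 3)/3 + 5*(√(5 + 3))²/3) + 2678/(-2869) = -931/(-50/3 - 80*√2/3 + 5*(√8)²/3) + 2678*(-1/2869) = -931/(-50/3 - 80*√2/3 + 5*(2*√2)²/3) - 2678/2869 = -931/(-50/3 - 80*√2/3 + (5/3)*8) - 2678/2869 = -931/(-50/3 - 80*√2/3 + 40/3) - 2678/2869 = -931/(-10/3 - 80*√2/3) - 2678/2869 = -2678/2869 - 931/(-10/3 - 80*√2/3)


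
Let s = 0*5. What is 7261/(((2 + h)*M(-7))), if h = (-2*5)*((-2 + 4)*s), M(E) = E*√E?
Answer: 7261*I*√7/98 ≈ 196.03*I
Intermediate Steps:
s = 0
M(E) = E^(3/2)
h = 0 (h = (-2*5)*((-2 + 4)*0) = -20*0 = -10*0 = 0)
7261/(((2 + h)*M(-7))) = 7261/(((2 + 0)*(-7)^(3/2))) = 7261/((2*(-7*I*√7))) = 7261/((-14*I*√7)) = 7261*(I*√7/98) = 7261*I*√7/98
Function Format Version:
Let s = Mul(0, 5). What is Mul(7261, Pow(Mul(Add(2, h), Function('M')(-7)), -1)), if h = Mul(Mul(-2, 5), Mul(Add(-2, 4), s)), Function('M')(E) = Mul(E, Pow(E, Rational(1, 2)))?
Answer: Mul(Rational(7261, 98), I, Pow(7, Rational(1, 2))) ≈ Mul(196.03, I)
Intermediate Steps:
s = 0
Function('M')(E) = Pow(E, Rational(3, 2))
h = 0 (h = Mul(Mul(-2, 5), Mul(Add(-2, 4), 0)) = Mul(-10, Mul(2, 0)) = Mul(-10, 0) = 0)
Mul(7261, Pow(Mul(Add(2, h), Function('M')(-7)), -1)) = Mul(7261, Pow(Mul(Add(2, 0), Pow(-7, Rational(3, 2))), -1)) = Mul(7261, Pow(Mul(2, Mul(-7, I, Pow(7, Rational(1, 2)))), -1)) = Mul(7261, Pow(Mul(-14, I, Pow(7, Rational(1, 2))), -1)) = Mul(7261, Mul(Rational(1, 98), I, Pow(7, Rational(1, 2)))) = Mul(Rational(7261, 98), I, Pow(7, Rational(1, 2)))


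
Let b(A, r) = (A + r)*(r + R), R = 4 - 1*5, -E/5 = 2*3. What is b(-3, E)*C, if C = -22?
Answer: -22506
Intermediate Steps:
E = -30 (E = -10*3 = -5*6 = -30)
R = -1 (R = 4 - 5 = -1)
b(A, r) = (-1 + r)*(A + r) (b(A, r) = (A + r)*(r - 1) = (A + r)*(-1 + r) = (-1 + r)*(A + r))
b(-3, E)*C = ((-30)² - 1*(-3) - 1*(-30) - 3*(-30))*(-22) = (900 + 3 + 30 + 90)*(-22) = 1023*(-22) = -22506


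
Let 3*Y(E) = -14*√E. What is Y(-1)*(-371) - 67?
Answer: -67 + 5194*I/3 ≈ -67.0 + 1731.3*I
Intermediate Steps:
Y(E) = -14*√E/3 (Y(E) = (-14*√E)/3 = -14*√E/3)
Y(-1)*(-371) - 67 = -14*I/3*(-371) - 67 = 5194*I/3 - 67 = -67 + 5194*I/3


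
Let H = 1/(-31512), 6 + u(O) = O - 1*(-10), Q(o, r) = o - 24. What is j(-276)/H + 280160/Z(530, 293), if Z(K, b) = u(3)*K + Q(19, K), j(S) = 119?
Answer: -2778640616/741 ≈ -3.7499e+6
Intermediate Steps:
Q(o, r) = -24 + o
u(O) = 4 + O (u(O) = -6 + (O - 1*(-10)) = -6 + (O + 10) = -6 + (10 + O) = 4 + O)
Z(K, b) = -5 + 7*K (Z(K, b) = (4 + 3)*K + (-24 + 19) = 7*K - 5 = -5 + 7*K)
H = -1/31512 ≈ -3.1734e-5
j(-276)/H + 280160/Z(530, 293) = 119/(-1/31512) + 280160/(-5 + 7*530) = 119*(-31512) + 280160/(-5 + 3710) = -3749928 + 280160/3705 = -3749928 + 280160*(1/3705) = -3749928 + 56032/741 = -2778640616/741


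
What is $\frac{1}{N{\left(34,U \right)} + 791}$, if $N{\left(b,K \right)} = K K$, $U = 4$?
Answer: $\frac{1}{807} \approx 0.0012392$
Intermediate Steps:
$N{\left(b,K \right)} = K^{2}$
$\frac{1}{N{\left(34,U \right)} + 791} = \frac{1}{4^{2} + 791} = \frac{1}{16 + 791} = \frac{1}{807}$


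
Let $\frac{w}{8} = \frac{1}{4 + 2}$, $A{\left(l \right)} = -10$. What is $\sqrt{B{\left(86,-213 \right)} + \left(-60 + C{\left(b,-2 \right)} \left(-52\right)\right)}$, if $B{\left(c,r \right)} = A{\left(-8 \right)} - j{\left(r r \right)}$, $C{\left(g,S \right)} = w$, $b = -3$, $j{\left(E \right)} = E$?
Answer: $\frac{5 i \sqrt{16383}}{3} \approx 213.33 i$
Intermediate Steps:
$w = \frac{4}{3}$ ($w = \frac{8}{4 + 2} = \frac{8}{6} = 8 \cdot \frac{1}{6} = \frac{4}{3} \approx 1.3333$)
$C{\left(g,S \right)} = \frac{4}{3}$
$B{\left(c,r \right)} = -10 - r^{2}$ ($B{\left(c,r \right)} = -10 - r r = -10 - r^{2}$)
$\sqrt{B{\left(86,-213 \right)} + \left(-60 + C{\left(b,-2 \right)} \left(-52\right)\right)} = \sqrt{\left(-10 - \left(-213\right)^{2}\right) + \left(-60 + \frac{4}{3} \left(-52\right)\right)} = \sqrt{\left(-10 - 45369\right) - \frac{388}{3}} = \sqrt{-45379 - \frac{388}{3}} = \sqrt{- \frac{136525}{3}} = \frac{5 i \sqrt{16383}}{3}$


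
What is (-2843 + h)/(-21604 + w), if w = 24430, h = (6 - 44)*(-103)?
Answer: 119/314 ≈ 0.37898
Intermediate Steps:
h = 3914 (h = -38*(-103) = 3914)
(-2843 + h)/(-21604 + w) = (-2843 + 3914)/(-21604 + 24430) = 1071/2826 = 1071*(1/2826) = 119/314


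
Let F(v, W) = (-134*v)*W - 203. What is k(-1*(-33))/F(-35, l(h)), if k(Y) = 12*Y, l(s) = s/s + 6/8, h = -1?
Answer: 792/16009 ≈ 0.049472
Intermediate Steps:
l(s) = 7/4 (l(s) = 1 + 6*(⅛) = 1 + ¾ = 7/4)
F(v, W) = -203 - 134*W*v (F(v, W) = -134*W*v - 203 = -203 - 134*W*v)
k(-1*(-33))/F(-35, l(h)) = (12*(-1*(-33)))/(-203 - 134*7/4*(-35)) = (12*33)/(-203 + 16415/2) = 396/(16009/2) = 396*(2/16009) = 792/16009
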